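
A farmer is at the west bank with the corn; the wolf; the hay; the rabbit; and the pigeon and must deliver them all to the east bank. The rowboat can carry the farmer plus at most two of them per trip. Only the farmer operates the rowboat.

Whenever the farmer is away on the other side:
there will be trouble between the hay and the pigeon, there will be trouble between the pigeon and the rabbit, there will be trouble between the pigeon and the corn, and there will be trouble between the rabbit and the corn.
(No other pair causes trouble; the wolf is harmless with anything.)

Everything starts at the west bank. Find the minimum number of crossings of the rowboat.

Counting alone: the farmer can take at most 2 across per trip to the east bank, so moving all 5 needs at least 3 loaded trips out, with a return between consecutive ones — at least 5 crossings.
The safety rule pushes this higher. Following every safe sequence of crossings, the most of the 5 that can be at the east bank as the rowboat arrives there on crossing 5 is 4 — never all 5.
So no plan with fewer than 7 crossings exists, and this one achieves 7:
1. Farmer goes to the east bank with the corn and the pigeon.  [the west bank: the hay, the rabbit, the wolf | the east bank: the corn, the pigeon]
2. Farmer goes back to the west bank with the corn.  [the west bank: the corn, the hay, the rabbit, the wolf | the east bank: the pigeon]
3. Farmer goes to the east bank with the corn and the wolf.  [the west bank: the hay, the rabbit | the east bank: the corn, the pigeon, the wolf]
4. Farmer goes back to the west bank with the corn.  [the west bank: the corn, the hay, the rabbit | the east bank: the pigeon, the wolf]
5. Farmer goes to the east bank with the corn and the hay.  [the west bank: the rabbit | the east bank: the corn, the hay, the pigeon, the wolf]
6. Farmer goes back to the west bank with the pigeon.  [the west bank: the pigeon, the rabbit | the east bank: the corn, the hay, the wolf]
7. Farmer goes to the east bank with the pigeon and the rabbit.  [the west bank: — | the east bank: the corn, the hay, the pigeon, the rabbit, the wolf]

7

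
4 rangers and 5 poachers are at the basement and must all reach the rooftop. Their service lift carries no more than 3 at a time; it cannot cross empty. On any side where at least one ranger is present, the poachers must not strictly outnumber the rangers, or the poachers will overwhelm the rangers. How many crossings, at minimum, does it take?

The poachers already outnumber the rangers at the basement before anyone moves, so the starting position itself is disallowed.

impossible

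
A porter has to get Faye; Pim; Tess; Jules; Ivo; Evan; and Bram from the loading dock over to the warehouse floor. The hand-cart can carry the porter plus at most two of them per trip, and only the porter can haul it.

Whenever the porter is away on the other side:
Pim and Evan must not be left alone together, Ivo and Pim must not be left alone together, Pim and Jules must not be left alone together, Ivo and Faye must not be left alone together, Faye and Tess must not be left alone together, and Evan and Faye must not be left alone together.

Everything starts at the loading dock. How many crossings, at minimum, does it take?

Counting alone: the porter can take at most 2 across per trip to the warehouse floor, so moving all 7 needs at least 4 loaded trips out, with a return between consecutive ones — at least 7 crossings.
The safety rule pushes this higher. Following every safe sequence of crossings, the most of the 7 that can be at the warehouse floor as the hand-cart arrives there on crossing 7 is 6 — never all 7.
So no plan with fewer than 9 crossings exists, and this one achieves 9:
1. Porter goes to the warehouse floor with Faye and Pim.  [the loading dock: Bram, Evan, Ivo, Jules, Tess | the warehouse floor: Faye, Pim]
2. Porter goes back to the loading dock alone.  [the loading dock: Bram, Evan, Ivo, Jules, Tess | the warehouse floor: Faye, Pim]
3. Porter goes to the warehouse floor with Tess.  [the loading dock: Bram, Evan, Ivo, Jules | the warehouse floor: Faye, Pim, Tess]
4. Porter goes back to the loading dock with Faye.  [the loading dock: Bram, Evan, Faye, Ivo, Jules | the warehouse floor: Pim, Tess]
5. Porter goes to the warehouse floor with Evan and Ivo.  [the loading dock: Bram, Faye, Jules | the warehouse floor: Evan, Ivo, Pim, Tess]
6. Porter goes back to the loading dock with Pim.  [the loading dock: Bram, Faye, Jules, Pim | the warehouse floor: Evan, Ivo, Tess]
7. Porter goes to the warehouse floor with Bram and Jules.  [the loading dock: Faye, Pim | the warehouse floor: Bram, Evan, Ivo, Jules, Tess]
8. Porter goes back to the loading dock alone.  [the loading dock: Faye, Pim | the warehouse floor: Bram, Evan, Ivo, Jules, Tess]
9. Porter goes to the warehouse floor with Faye and Pim.  [the loading dock: — | the warehouse floor: Bram, Evan, Faye, Ivo, Jules, Pim, Tess]

9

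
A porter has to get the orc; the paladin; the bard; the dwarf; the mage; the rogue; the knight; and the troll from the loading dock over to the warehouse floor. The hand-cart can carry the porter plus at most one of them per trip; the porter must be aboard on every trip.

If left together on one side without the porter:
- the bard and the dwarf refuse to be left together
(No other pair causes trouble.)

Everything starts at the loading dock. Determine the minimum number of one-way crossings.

15

Counting alone: the porter can take at most 1 across per trip to the warehouse floor, so moving all 8 needs at least 8 loaded trips out, with a return between consecutive ones — at least 15 crossings.
The plan below uses exactly 15 crossings, so it is optimal:
1. Porter goes to the warehouse floor with the bard.  [the loading dock: the dwarf, the knight, the mage, the orc, the paladin, the rogue, the troll | the warehouse floor: the bard]
2. Porter goes back to the loading dock alone.  [the loading dock: the dwarf, the knight, the mage, the orc, the paladin, the rogue, the troll | the warehouse floor: the bard]
3. Porter goes to the warehouse floor with the orc.  [the loading dock: the dwarf, the knight, the mage, the paladin, the rogue, the troll | the warehouse floor: the bard, the orc]
4. Porter goes back to the loading dock alone.  [the loading dock: the dwarf, the knight, the mage, the paladin, the rogue, the troll | the warehouse floor: the bard, the orc]
5. Porter goes to the warehouse floor with the paladin.  [the loading dock: the dwarf, the knight, the mage, the rogue, the troll | the warehouse floor: the bard, the orc, the paladin]
6. Porter goes back to the loading dock alone.  [the loading dock: the dwarf, the knight, the mage, the rogue, the troll | the warehouse floor: the bard, the orc, the paladin]
7. Porter goes to the warehouse floor with the mage.  [the loading dock: the dwarf, the knight, the rogue, the troll | the warehouse floor: the bard, the mage, the orc, the paladin]
8. Porter goes back to the loading dock alone.  [the loading dock: the dwarf, the knight, the rogue, the troll | the warehouse floor: the bard, the mage, the orc, the paladin]
9. Porter goes to the warehouse floor with the rogue.  [the loading dock: the dwarf, the knight, the troll | the warehouse floor: the bard, the mage, the orc, the paladin, the rogue]
10. Porter goes back to the loading dock alone.  [the loading dock: the dwarf, the knight, the troll | the warehouse floor: the bard, the mage, the orc, the paladin, the rogue]
11. Porter goes to the warehouse floor with the knight.  [the loading dock: the dwarf, the troll | the warehouse floor: the bard, the knight, the mage, the orc, the paladin, the rogue]
12. Porter goes back to the loading dock alone.  [the loading dock: the dwarf, the troll | the warehouse floor: the bard, the knight, the mage, the orc, the paladin, the rogue]
13. Porter goes to the warehouse floor with the troll.  [the loading dock: the dwarf | the warehouse floor: the bard, the knight, the mage, the orc, the paladin, the rogue, the troll]
14. Porter goes back to the loading dock alone.  [the loading dock: the dwarf | the warehouse floor: the bard, the knight, the mage, the orc, the paladin, the rogue, the troll]
15. Porter goes to the warehouse floor with the dwarf.  [the loading dock: — | the warehouse floor: the bard, the dwarf, the knight, the mage, the orc, the paladin, the rogue, the troll]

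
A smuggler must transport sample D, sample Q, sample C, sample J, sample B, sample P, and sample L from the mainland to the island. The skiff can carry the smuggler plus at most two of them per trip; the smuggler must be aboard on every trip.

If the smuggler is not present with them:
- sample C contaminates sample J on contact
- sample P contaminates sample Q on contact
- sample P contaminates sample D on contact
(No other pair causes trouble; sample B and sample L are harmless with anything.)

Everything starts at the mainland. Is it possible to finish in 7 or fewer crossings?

Yes

Yes — this plan uses 7 crossings (≤ 7):
1. Smuggler goes to the island with sample C and sample P.
2. Smuggler goes back to the mainland alone.
3. Smuggler goes to the island with sample D and sample Q.
4. Smuggler goes back to the mainland with sample P.
5. Smuggler goes to the island with sample B and sample L.
6. Smuggler goes back to the mainland alone.
7. Smuggler goes to the island with sample J and sample P.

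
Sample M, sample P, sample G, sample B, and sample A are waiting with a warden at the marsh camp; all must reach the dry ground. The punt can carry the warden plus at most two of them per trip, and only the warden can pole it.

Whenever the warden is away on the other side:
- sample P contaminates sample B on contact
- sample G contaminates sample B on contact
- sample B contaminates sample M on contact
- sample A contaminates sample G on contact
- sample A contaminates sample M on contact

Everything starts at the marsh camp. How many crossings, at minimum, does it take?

Counting alone: the warden can take at most 2 across per trip to the dry ground, so moving all 5 needs at least 3 loaded trips out, with a return between consecutive ones — at least 5 crossings.
The safety rule pushes this higher. Following every safe sequence of crossings, the most of the 5 that can be at the dry ground as the punt arrives there on crossing 5 is 4 — never all 5.
So no plan with fewer than 7 crossings exists, and this one achieves 7:
1. Warden goes to the dry ground with sample A and sample B.
2. Warden goes back to the marsh camp alone.
3. Warden goes to the dry ground with sample M.
4. Warden goes back to the marsh camp with sample A and sample B.
5. Warden goes to the dry ground with sample G and sample P.
6. Warden goes back to the marsh camp alone.
7. Warden goes to the dry ground with sample A and sample B.

7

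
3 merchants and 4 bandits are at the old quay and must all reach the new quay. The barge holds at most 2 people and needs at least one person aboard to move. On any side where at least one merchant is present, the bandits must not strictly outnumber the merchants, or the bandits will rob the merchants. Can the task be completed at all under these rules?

The bandits already outnumber the merchants at the old quay before anyone moves, so the starting position itself is disallowed.

No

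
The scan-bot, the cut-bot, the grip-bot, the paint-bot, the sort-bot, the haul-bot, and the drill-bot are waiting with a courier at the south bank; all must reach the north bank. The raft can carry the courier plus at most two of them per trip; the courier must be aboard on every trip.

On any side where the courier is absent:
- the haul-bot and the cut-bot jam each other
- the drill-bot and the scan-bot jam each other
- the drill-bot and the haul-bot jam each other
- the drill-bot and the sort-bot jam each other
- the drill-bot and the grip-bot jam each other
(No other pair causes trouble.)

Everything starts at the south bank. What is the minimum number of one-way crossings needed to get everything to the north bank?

9

Counting alone: the courier can take at most 2 across per trip to the north bank, so moving all 7 needs at least 4 loaded trips out, with a return between consecutive ones — at least 7 crossings.
The safety rule pushes this higher. Following every safe sequence of crossings, the most of the 7 that can be at the north bank as the raft arrives there on crossing 7 is 6 — never all 7.
So no plan with fewer than 9 crossings exists, and this one achieves 9:
1. Courier goes to the north bank with the cut-bot and the drill-bot.  [the south bank: the grip-bot, the haul-bot, the paint-bot, the scan-bot, the sort-bot | the north bank: the cut-bot, the drill-bot]
2. Courier goes back to the south bank alone.  [the south bank: the grip-bot, the haul-bot, the paint-bot, the scan-bot, the sort-bot | the north bank: the cut-bot, the drill-bot]
3. Courier goes to the north bank with the paint-bot.  [the south bank: the grip-bot, the haul-bot, the scan-bot, the sort-bot | the north bank: the cut-bot, the drill-bot, the paint-bot]
4. Courier goes back to the south bank alone.  [the south bank: the grip-bot, the haul-bot, the scan-bot, the sort-bot | the north bank: the cut-bot, the drill-bot, the paint-bot]
5. Courier goes to the north bank with the grip-bot and the scan-bot.  [the south bank: the haul-bot, the sort-bot | the north bank: the cut-bot, the drill-bot, the grip-bot, the paint-bot, the scan-bot]
6. Courier goes back to the south bank with the drill-bot.  [the south bank: the drill-bot, the haul-bot, the sort-bot | the north bank: the cut-bot, the grip-bot, the paint-bot, the scan-bot]
7. Courier goes to the north bank with the haul-bot and the sort-bot.  [the south bank: the drill-bot | the north bank: the cut-bot, the grip-bot, the haul-bot, the paint-bot, the scan-bot, the sort-bot]
8. Courier goes back to the south bank with the cut-bot.  [the south bank: the cut-bot, the drill-bot | the north bank: the grip-bot, the haul-bot, the paint-bot, the scan-bot, the sort-bot]
9. Courier goes to the north bank with the cut-bot and the drill-bot.  [the south bank: — | the north bank: the cut-bot, the drill-bot, the grip-bot, the haul-bot, the paint-bot, the scan-bot, the sort-bot]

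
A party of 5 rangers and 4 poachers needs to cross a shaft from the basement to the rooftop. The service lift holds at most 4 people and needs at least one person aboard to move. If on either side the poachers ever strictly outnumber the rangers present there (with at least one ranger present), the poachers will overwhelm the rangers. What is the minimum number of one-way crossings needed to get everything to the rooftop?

5

Counting alone: each trip to the rooftop takes at most 4 across and each return brings at least 1 back, so after t trips out (and t−1 returns) at most 4t − (t−1) of the 9 are across; that first reaches 9 at t = 3, so at least 5 crossings are needed.
The plan below uses exactly 5 crossings, so it is optimal:
1. 3 poachers → the rooftop.  (the basement: 5R 1P; the rooftop: 0R 3P)
2. 1 poacher ← the basement.  (the basement: 5R 2P; the rooftop: 0R 2P)
3. 3 rangers and 1 poacher → the rooftop.  (the basement: 2R 1P; the rooftop: 3R 3P)
4. 1 poacher ← the basement.  (the basement: 2R 2P; the rooftop: 3R 2P)
5. 2 rangers and 2 poachers → the rooftop.  (the basement: 0R 0P; the rooftop: 5R 4P)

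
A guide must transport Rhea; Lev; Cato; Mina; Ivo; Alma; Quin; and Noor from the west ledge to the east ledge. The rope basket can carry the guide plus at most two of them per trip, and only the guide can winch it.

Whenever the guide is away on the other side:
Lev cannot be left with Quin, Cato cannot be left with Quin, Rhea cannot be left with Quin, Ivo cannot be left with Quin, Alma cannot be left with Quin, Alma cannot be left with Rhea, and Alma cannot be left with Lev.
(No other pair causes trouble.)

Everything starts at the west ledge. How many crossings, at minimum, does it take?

Counting alone: the guide can take at most 2 across per trip to the east ledge, so moving all 8 needs at least 4 loaded trips out, with a return between consecutive ones — at least 7 crossings.
The safety rule pushes this higher. Following every safe sequence of crossings, the most of the 8 that can be at the east ledge as the rope basket arrives there on crossings 7, 9, 11 is 5, 6, 7 respectively — never all 8.
So no plan with fewer than 13 crossings exists, and this one achieves 13:
1. Guide goes to the east ledge with Alma and Quin.  [the west ledge: Cato, Ivo, Lev, Mina, Noor, Rhea | the east ledge: Alma, Quin]
2. Guide goes back to the west ledge with Alma.  [the west ledge: Alma, Cato, Ivo, Lev, Mina, Noor, Rhea | the east ledge: Quin]
3. Guide goes to the east ledge with Lev and Rhea.  [the west ledge: Alma, Cato, Ivo, Mina, Noor | the east ledge: Lev, Quin, Rhea]
4. Guide goes back to the west ledge with Quin.  [the west ledge: Alma, Cato, Ivo, Mina, Noor, Quin | the east ledge: Lev, Rhea]
5. Guide goes to the east ledge with Cato and Quin.  [the west ledge: Alma, Ivo, Mina, Noor | the east ledge: Cato, Lev, Quin, Rhea]
6. Guide goes back to the west ledge with Quin.  [the west ledge: Alma, Ivo, Mina, Noor, Quin | the east ledge: Cato, Lev, Rhea]
7. Guide goes to the east ledge with Mina and Quin.  [the west ledge: Alma, Ivo, Noor | the east ledge: Cato, Lev, Mina, Quin, Rhea]
8. Guide goes back to the west ledge with Quin.  [the west ledge: Alma, Ivo, Noor, Quin | the east ledge: Cato, Lev, Mina, Rhea]
9. Guide goes to the east ledge with Alma and Ivo.  [the west ledge: Noor, Quin | the east ledge: Alma, Cato, Ivo, Lev, Mina, Rhea]
10. Guide goes back to the west ledge with Alma.  [the west ledge: Alma, Noor, Quin | the east ledge: Cato, Ivo, Lev, Mina, Rhea]
11. Guide goes to the east ledge with Alma and Noor.  [the west ledge: Quin | the east ledge: Alma, Cato, Ivo, Lev, Mina, Noor, Rhea]
12. Guide goes back to the west ledge with Alma.  [the west ledge: Alma, Quin | the east ledge: Cato, Ivo, Lev, Mina, Noor, Rhea]
13. Guide goes to the east ledge with Alma and Quin.  [the west ledge: — | the east ledge: Alma, Cato, Ivo, Lev, Mina, Noor, Quin, Rhea]

13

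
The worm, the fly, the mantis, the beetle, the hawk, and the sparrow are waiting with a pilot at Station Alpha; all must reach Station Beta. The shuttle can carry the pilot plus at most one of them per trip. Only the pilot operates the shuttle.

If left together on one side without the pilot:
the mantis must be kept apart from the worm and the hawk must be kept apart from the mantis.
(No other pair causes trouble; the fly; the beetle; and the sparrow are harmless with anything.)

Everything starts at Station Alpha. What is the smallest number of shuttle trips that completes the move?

Counting alone: the pilot can take at most 1 across per trip to Station Beta, so moving all 6 needs at least 6 loaded trips out, with a return between consecutive ones — at least 11 crossings.
The safety rule pushes this higher. Following every safe sequence of crossings, the most of the 6 that can be at Station Beta as the shuttle arrives there on crossing 11 is 5 — never all 6.
So no plan with fewer than 13 crossings exists, and this one achieves 13:
1. Pilot goes to Station Beta with the mantis.  [Station Alpha: the beetle, the fly, the hawk, the sparrow, the worm | Station Beta: the mantis]
2. Pilot goes back to Station Alpha alone.  [Station Alpha: the beetle, the fly, the hawk, the sparrow, the worm | Station Beta: the mantis]
3. Pilot goes to Station Beta with the worm.  [Station Alpha: the beetle, the fly, the hawk, the sparrow | Station Beta: the mantis, the worm]
4. Pilot goes back to Station Alpha with the mantis.  [Station Alpha: the beetle, the fly, the hawk, the mantis, the sparrow | Station Beta: the worm]
5. Pilot goes to Station Beta with the hawk.  [Station Alpha: the beetle, the fly, the mantis, the sparrow | Station Beta: the hawk, the worm]
6. Pilot goes back to Station Alpha alone.  [Station Alpha: the beetle, the fly, the mantis, the sparrow | Station Beta: the hawk, the worm]
7. Pilot goes to Station Beta with the fly.  [Station Alpha: the beetle, the mantis, the sparrow | Station Beta: the fly, the hawk, the worm]
8. Pilot goes back to Station Alpha alone.  [Station Alpha: the beetle, the mantis, the sparrow | Station Beta: the fly, the hawk, the worm]
9. Pilot goes to Station Beta with the beetle.  [Station Alpha: the mantis, the sparrow | Station Beta: the beetle, the fly, the hawk, the worm]
10. Pilot goes back to Station Alpha alone.  [Station Alpha: the mantis, the sparrow | Station Beta: the beetle, the fly, the hawk, the worm]
11. Pilot goes to Station Beta with the sparrow.  [Station Alpha: the mantis | Station Beta: the beetle, the fly, the hawk, the sparrow, the worm]
12. Pilot goes back to Station Alpha alone.  [Station Alpha: the mantis | Station Beta: the beetle, the fly, the hawk, the sparrow, the worm]
13. Pilot goes to Station Beta with the mantis.  [Station Alpha: — | Station Beta: the beetle, the fly, the hawk, the mantis, the sparrow, the worm]

13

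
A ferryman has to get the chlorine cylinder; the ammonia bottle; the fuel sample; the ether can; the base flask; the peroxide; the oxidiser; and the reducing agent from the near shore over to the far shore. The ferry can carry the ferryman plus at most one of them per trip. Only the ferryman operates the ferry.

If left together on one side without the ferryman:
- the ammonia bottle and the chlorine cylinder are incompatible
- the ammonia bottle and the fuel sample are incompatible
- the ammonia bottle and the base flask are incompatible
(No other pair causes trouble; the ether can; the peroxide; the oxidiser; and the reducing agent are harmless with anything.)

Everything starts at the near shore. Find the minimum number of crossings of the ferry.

Following every safe sequence of crossings from the start, the most of the 8 that can be at the far shore as the ferry arrives there on crossings 1, 3, 5, 7, 9, 11 is 1, 2, 3, 4, 5, 6 respectively; the best ever achieved is 6 of 8.
From crossing 13 on, no configuration arises that was not already reachable earlier: only 144 distinct safe configurations (who is on which side, and where the ferry is) can ever be reached, none of them has everyone across, and every continuation just revisits them. So no valid plan exists.

impossible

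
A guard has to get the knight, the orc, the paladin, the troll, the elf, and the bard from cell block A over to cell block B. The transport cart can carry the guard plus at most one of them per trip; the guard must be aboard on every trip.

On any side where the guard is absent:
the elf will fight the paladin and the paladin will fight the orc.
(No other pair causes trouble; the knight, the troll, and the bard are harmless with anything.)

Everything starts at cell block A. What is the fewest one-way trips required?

13

Counting alone: the guard can take at most 1 across per trip to cell block B, so moving all 6 needs at least 6 loaded trips out, with a return between consecutive ones — at least 11 crossings.
The safety rule pushes this higher. Following every safe sequence of crossings, the most of the 6 that can be at cell block B as the transport cart arrives there on crossing 11 is 5 — never all 6.
So no plan with fewer than 13 crossings exists, and this one achieves 13:
1. Guard goes to cell block B with the paladin.  [cell block A: the bard, the elf, the knight, the orc, the troll | cell block B: the paladin]
2. Guard goes back to cell block A alone.  [cell block A: the bard, the elf, the knight, the orc, the troll | cell block B: the paladin]
3. Guard goes to cell block B with the knight.  [cell block A: the bard, the elf, the orc, the troll | cell block B: the knight, the paladin]
4. Guard goes back to cell block A alone.  [cell block A: the bard, the elf, the orc, the troll | cell block B: the knight, the paladin]
5. Guard goes to cell block B with the orc.  [cell block A: the bard, the elf, the troll | cell block B: the knight, the orc, the paladin]
6. Guard goes back to cell block A with the paladin.  [cell block A: the bard, the elf, the paladin, the troll | cell block B: the knight, the orc]
7. Guard goes to cell block B with the elf.  [cell block A: the bard, the paladin, the troll | cell block B: the elf, the knight, the orc]
8. Guard goes back to cell block A alone.  [cell block A: the bard, the paladin, the troll | cell block B: the elf, the knight, the orc]
9. Guard goes to cell block B with the troll.  [cell block A: the bard, the paladin | cell block B: the elf, the knight, the orc, the troll]
10. Guard goes back to cell block A alone.  [cell block A: the bard, the paladin | cell block B: the elf, the knight, the orc, the troll]
11. Guard goes to cell block B with the bard.  [cell block A: the paladin | cell block B: the bard, the elf, the knight, the orc, the troll]
12. Guard goes back to cell block A alone.  [cell block A: the paladin | cell block B: the bard, the elf, the knight, the orc, the troll]
13. Guard goes to cell block B with the paladin.  [cell block A: — | cell block B: the bard, the elf, the knight, the orc, the paladin, the troll]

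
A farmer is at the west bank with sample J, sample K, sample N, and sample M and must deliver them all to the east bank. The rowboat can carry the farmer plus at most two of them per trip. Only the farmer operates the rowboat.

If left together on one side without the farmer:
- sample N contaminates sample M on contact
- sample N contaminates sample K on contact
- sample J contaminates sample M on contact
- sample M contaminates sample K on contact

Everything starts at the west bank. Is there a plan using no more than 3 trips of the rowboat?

Counting alone: the farmer can take at most 2 across per trip to the east bank, so moving all 4 needs at least 2 loaded trips out, with a return between consecutive ones — at least 3 crossings.
The safety rule pushes this higher. Following every safe sequence of crossings, the most of the 4 that can be at the east bank as the rowboat arrives there on crossing 3 is 3 — never all 4.
So the move cannot be finished within 3 crossings. (The shortest complete plan takes 5:)
1. Farmer goes to the east bank with sample K and sample M.  [the west bank: sample J, sample N | the east bank: sample K, sample M]
2. Farmer goes back to the west bank with sample K.  [the west bank: sample J, sample K, sample N | the east bank: sample M]
3. Farmer goes to the east bank with sample J and sample K.  [the west bank: sample N | the east bank: sample J, sample K, sample M]
4. Farmer goes back to the west bank with sample M.  [the west bank: sample M, sample N | the east bank: sample J, sample K]
5. Farmer goes to the east bank with sample M and sample N.  [the west bank: — | the east bank: sample J, sample K, sample M, sample N]

No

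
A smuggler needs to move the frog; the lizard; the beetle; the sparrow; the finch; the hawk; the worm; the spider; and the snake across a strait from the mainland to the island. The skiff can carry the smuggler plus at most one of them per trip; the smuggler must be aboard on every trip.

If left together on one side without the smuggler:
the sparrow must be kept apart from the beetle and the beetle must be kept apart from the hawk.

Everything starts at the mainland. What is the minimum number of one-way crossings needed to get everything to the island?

19

Counting alone: the smuggler can take at most 1 across per trip to the island, so moving all 9 needs at least 9 loaded trips out, with a return between consecutive ones — at least 17 crossings.
The safety rule pushes this higher. Following every safe sequence of crossings, the most of the 9 that can be at the island as the skiff arrives there on crossing 17 is 8 — never all 9.
So no plan with fewer than 19 crossings exists, and this one achieves 19:
1. Smuggler goes to the island with the beetle.
2. Smuggler goes back to the mainland alone.
3. Smuggler goes to the island with the frog.
4. Smuggler goes back to the mainland alone.
5. Smuggler goes to the island with the lizard.
6. Smuggler goes back to the mainland alone.
7. Smuggler goes to the island with the sparrow.
8. Smuggler goes back to the mainland with the beetle.
9. Smuggler goes to the island with the hawk.
10. Smuggler goes back to the mainland alone.
11. Smuggler goes to the island with the finch.
12. Smuggler goes back to the mainland alone.
13. Smuggler goes to the island with the worm.
14. Smuggler goes back to the mainland alone.
15. Smuggler goes to the island with the spider.
16. Smuggler goes back to the mainland alone.
17. Smuggler goes to the island with the snake.
18. Smuggler goes back to the mainland alone.
19. Smuggler goes to the island with the beetle.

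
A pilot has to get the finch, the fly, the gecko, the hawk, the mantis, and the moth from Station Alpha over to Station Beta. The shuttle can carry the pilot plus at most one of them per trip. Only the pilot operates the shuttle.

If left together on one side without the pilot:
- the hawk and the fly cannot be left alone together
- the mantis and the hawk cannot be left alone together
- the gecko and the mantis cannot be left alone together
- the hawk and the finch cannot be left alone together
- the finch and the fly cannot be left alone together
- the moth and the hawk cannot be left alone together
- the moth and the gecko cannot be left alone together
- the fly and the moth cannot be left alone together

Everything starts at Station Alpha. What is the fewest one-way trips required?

impossible

Whatever the first load, the items left behind include a forbidden pair without the pilot. No opening move is safe, so no plan exists.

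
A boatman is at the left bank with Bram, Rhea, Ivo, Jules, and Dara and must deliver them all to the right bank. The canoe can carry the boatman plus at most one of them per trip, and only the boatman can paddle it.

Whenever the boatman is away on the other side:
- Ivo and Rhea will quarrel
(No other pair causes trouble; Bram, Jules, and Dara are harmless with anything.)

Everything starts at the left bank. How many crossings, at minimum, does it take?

9

Counting alone: the boatman can take at most 1 across per trip to the right bank, so moving all 5 needs at least 5 loaded trips out, with a return between consecutive ones — at least 9 crossings.
The plan below uses exactly 9 crossings, so it is optimal:
1. Boatman goes to the right bank with Rhea.  [the left bank: Bram, Dara, Ivo, Jules | the right bank: Rhea]
2. Boatman goes back to the left bank alone.  [the left bank: Bram, Dara, Ivo, Jules | the right bank: Rhea]
3. Boatman goes to the right bank with Bram.  [the left bank: Dara, Ivo, Jules | the right bank: Bram, Rhea]
4. Boatman goes back to the left bank alone.  [the left bank: Dara, Ivo, Jules | the right bank: Bram, Rhea]
5. Boatman goes to the right bank with Jules.  [the left bank: Dara, Ivo | the right bank: Bram, Jules, Rhea]
6. Boatman goes back to the left bank alone.  [the left bank: Dara, Ivo | the right bank: Bram, Jules, Rhea]
7. Boatman goes to the right bank with Dara.  [the left bank: Ivo | the right bank: Bram, Dara, Jules, Rhea]
8. Boatman goes back to the left bank alone.  [the left bank: Ivo | the right bank: Bram, Dara, Jules, Rhea]
9. Boatman goes to the right bank with Ivo.  [the left bank: — | the right bank: Bram, Dara, Ivo, Jules, Rhea]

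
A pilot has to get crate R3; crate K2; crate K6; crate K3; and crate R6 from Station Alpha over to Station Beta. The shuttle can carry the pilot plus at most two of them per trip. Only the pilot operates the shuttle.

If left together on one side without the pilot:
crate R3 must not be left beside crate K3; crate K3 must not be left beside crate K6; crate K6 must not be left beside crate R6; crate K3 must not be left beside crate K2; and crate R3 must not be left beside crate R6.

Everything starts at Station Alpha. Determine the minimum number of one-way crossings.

Counting alone: the pilot can take at most 2 across per trip to Station Beta, so moving all 5 needs at least 3 loaded trips out, with a return between consecutive ones — at least 5 crossings.
The safety rule pushes this higher. Following every safe sequence of crossings, the most of the 5 that can be at Station Beta as the shuttle arrives there on crossing 5 is 4 — never all 5.
So no plan with fewer than 7 crossings exists, and this one achieves 7:
1. Pilot goes to Station Beta with crate K3 and crate R6.  [Station Alpha: crate K2, crate K6, crate R3 | Station Beta: crate K3, crate R6]
2. Pilot goes back to Station Alpha alone.  [Station Alpha: crate K2, crate K6, crate R3 | Station Beta: crate K3, crate R6]
3. Pilot goes to Station Beta with crate R3.  [Station Alpha: crate K2, crate K6 | Station Beta: crate K3, crate R3, crate R6]
4. Pilot goes back to Station Alpha with crate K3 and crate R6.  [Station Alpha: crate K2, crate K3, crate K6, crate R6 | Station Beta: crate R3]
5. Pilot goes to Station Beta with crate K2 and crate K6.  [Station Alpha: crate K3, crate R6 | Station Beta: crate K2, crate K6, crate R3]
6. Pilot goes back to Station Alpha alone.  [Station Alpha: crate K3, crate R6 | Station Beta: crate K2, crate K6, crate R3]
7. Pilot goes to Station Beta with crate K3 and crate R6.  [Station Alpha: — | Station Beta: crate K2, crate K3, crate K6, crate R3, crate R6]

7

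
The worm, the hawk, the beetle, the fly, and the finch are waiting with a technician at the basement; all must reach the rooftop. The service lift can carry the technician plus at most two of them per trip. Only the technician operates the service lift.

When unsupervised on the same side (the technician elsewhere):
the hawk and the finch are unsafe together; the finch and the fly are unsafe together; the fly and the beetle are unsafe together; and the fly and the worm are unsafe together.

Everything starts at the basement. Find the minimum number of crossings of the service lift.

5

Counting alone: the technician can take at most 2 across per trip to the rooftop, so moving all 5 needs at least 3 loaded trips out, with a return between consecutive ones — at least 5 crossings.
The plan below uses exactly 5 crossings, so it is optimal:
1. Technician goes to the rooftop with the fly and the hawk.
2. Technician goes back to the basement alone.
3. Technician goes to the rooftop with the beetle and the worm.
4. Technician goes back to the basement with the fly.
5. Technician goes to the rooftop with the finch and the fly.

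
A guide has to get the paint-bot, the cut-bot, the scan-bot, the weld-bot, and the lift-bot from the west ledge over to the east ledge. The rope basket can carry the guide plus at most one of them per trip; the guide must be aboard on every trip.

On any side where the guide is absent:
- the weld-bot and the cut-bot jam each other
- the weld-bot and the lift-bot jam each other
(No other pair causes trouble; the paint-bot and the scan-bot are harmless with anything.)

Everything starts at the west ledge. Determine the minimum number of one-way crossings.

11

Counting alone: the guide can take at most 1 across per trip to the east ledge, so moving all 5 needs at least 5 loaded trips out, with a return between consecutive ones — at least 9 crossings.
The safety rule pushes this higher. Following every safe sequence of crossings, the most of the 5 that can be at the east ledge as the rope basket arrives there on crossing 9 is 4 — never all 5.
So no plan with fewer than 11 crossings exists, and this one achieves 11:
1. Guide goes to the east ledge with the weld-bot.
2. Guide goes back to the west ledge alone.
3. Guide goes to the east ledge with the paint-bot.
4. Guide goes back to the west ledge alone.
5. Guide goes to the east ledge with the cut-bot.
6. Guide goes back to the west ledge with the weld-bot.
7. Guide goes to the east ledge with the lift-bot.
8. Guide goes back to the west ledge alone.
9. Guide goes to the east ledge with the scan-bot.
10. Guide goes back to the west ledge alone.
11. Guide goes to the east ledge with the weld-bot.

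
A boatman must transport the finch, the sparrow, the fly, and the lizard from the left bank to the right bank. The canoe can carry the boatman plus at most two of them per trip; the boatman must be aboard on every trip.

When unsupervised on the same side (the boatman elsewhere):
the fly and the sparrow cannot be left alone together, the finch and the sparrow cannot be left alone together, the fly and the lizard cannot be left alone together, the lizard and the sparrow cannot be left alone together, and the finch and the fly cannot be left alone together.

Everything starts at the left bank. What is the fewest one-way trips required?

5

Counting alone: the boatman can take at most 2 across per trip to the right bank, so moving all 4 needs at least 2 loaded trips out, with a return between consecutive ones — at least 3 crossings.
The safety rule pushes this higher. Following every safe sequence of crossings, the most of the 4 that can be at the right bank as the canoe arrives there on crossing 3 is 3 — never all 4.
So no plan with fewer than 5 crossings exists, and this one achieves 5:
1. Boatman goes to the right bank with the fly and the sparrow.  [the left bank: the finch, the lizard | the right bank: the fly, the sparrow]
2. Boatman goes back to the left bank with the sparrow.  [the left bank: the finch, the lizard, the sparrow | the right bank: the fly]
3. Boatman goes to the right bank with the finch and the lizard.  [the left bank: the sparrow | the right bank: the finch, the fly, the lizard]
4. Boatman goes back to the left bank with the fly.  [the left bank: the fly, the sparrow | the right bank: the finch, the lizard]
5. Boatman goes to the right bank with the fly and the sparrow.  [the left bank: — | the right bank: the finch, the fly, the lizard, the sparrow]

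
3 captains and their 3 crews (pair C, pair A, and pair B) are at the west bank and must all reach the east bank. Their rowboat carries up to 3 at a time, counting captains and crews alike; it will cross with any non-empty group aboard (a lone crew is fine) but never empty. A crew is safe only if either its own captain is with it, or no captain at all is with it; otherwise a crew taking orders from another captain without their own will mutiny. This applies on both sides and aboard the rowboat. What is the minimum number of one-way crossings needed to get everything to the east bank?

Counting alone: each trip to the east bank takes at most 3 across and each return brings at least 1 back, so after t trips out (and t−1 returns) at most 3t − (t−1) of the 6 are across; that first reaches 6 at t = 3, so at least 5 crossings are needed.
The plan below uses exactly 5 crossings, so it is optimal:
1. captain C and crew C cross → the east bank.
2. captain C crosses ← the west bank.
3. captain A, captain B, and captain C cross → the east bank.
4. crew C crosses ← the west bank.
5. crew A, crew B, and crew C cross → the east bank.

5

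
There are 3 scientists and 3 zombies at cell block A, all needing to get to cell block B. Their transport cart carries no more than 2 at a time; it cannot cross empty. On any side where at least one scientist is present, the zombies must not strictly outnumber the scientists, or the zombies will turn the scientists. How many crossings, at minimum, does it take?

11

Counting alone: each trip to cell block B takes at most 2 across and each return brings at least 1 back, so after t trips out (and t−1 returns) at most 2t − (t−1) of the 6 are across; that first reaches 6 at t = 5, so at least 9 crossings are needed.
The safety rule pushes this higher. Following every safe sequence of crossings, the most of the 6 that can be at cell block B as the transport cart arrives there on crossing 9 is 5 — never all 6.
So no plan with fewer than 11 crossings exists, and this one achieves 11:
1. 2 zombies → cell block B.  (cell block A: 3S 1Z; cell block B: 0S 2Z)
2. 1 zombie ← cell block A.  (cell block A: 3S 2Z; cell block B: 0S 1Z)
3. 2 zombies → cell block B.  (cell block A: 3S 0Z; cell block B: 0S 3Z)
4. 1 zombie ← cell block A.  (cell block A: 3S 1Z; cell block B: 0S 2Z)
5. 2 scientists → cell block B.  (cell block A: 1S 1Z; cell block B: 2S 2Z)
6. 1 scientist and 1 zombie ← cell block A.  (cell block A: 2S 2Z; cell block B: 1S 1Z)
7. 2 scientists → cell block B.  (cell block A: 0S 2Z; cell block B: 3S 1Z)
8. 1 zombie ← cell block A.  (cell block A: 0S 3Z; cell block B: 3S 0Z)
9. 2 zombies → cell block B.  (cell block A: 0S 1Z; cell block B: 3S 2Z)
10. 1 zombie ← cell block A.  (cell block A: 0S 2Z; cell block B: 3S 1Z)
11. 2 zombies → cell block B.  (cell block A: 0S 0Z; cell block B: 3S 3Z)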